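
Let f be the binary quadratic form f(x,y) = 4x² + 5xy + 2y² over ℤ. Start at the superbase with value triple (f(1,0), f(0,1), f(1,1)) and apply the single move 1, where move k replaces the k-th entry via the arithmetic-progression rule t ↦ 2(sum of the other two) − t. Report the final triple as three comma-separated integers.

start (4,2,11) = (f(1,0),f(0,1),f(1,1))
replace slot 1: 2·(2+11) − 4 = 22 → (22,2,11)

22,2,11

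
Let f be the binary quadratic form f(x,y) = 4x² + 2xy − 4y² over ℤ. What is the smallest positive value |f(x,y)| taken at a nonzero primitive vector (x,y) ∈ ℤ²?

river: ρ → (-4,6,2)
river: ρ → (2,6,-4)
river: ρ → (-4,2,4)
river: ρ → (4,6,-2)
river: ρ → (-2,6,4)
river: ρ → (4,2,-4)
closes: descent 0, river 6
min |a| on river = 2

2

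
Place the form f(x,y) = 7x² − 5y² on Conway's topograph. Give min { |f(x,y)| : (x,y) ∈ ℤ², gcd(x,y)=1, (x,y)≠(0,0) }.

descent: ρ → (-5,10,2)  [lands on river]
river: ρ → (2,10,-5)
closes: descent 1, river 2
min |a| on river = 2

2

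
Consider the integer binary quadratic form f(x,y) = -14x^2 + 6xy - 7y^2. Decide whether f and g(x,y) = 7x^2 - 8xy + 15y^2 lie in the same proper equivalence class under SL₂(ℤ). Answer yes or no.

D₁ = -356, D₂ = -356
f is negative-definite; reduce −f:
−f: flip: (14,-6,7)→(7,6,14)
−f: reduced (well bottom): (7,6,14) with a≤c, −a<b≤a
flip sign back: reduced form of f is (-7,-6,-14)
g: translate: b→6 (≡-8 mod 14), so (7,-8,15)→(7,6,14)
g: reduced (well bottom): (7,6,14) with a≤c, −a<b≤a
reduced forms (-7, -6, -14) vs (7, 6, 14) ⇒ inequivalent

no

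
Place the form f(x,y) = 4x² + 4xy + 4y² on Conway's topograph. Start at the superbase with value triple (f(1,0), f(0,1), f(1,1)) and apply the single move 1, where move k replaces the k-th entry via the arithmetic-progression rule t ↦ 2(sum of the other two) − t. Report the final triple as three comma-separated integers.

start (4,4,12) = (f(1,0),f(0,1),f(1,1))
replace slot 1: 2·(4+12) − 4 = 28 → (28,4,12)

28,4,12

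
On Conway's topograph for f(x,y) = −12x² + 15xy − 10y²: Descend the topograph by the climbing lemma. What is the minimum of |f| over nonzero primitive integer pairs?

translate: b→9 (≡-15 mod 24), so (12,-15,10)→(12,9,7)
flip: (12,9,7)→(7,-9,12)
translate: b→5 (≡-9 mod 14), so (7,-9,12)→(7,5,10)
reduced (well bottom): (7,5,10) with a≤c, −a<b≤a
well minimum |f| = |-7| = 7 (negative-definite)

7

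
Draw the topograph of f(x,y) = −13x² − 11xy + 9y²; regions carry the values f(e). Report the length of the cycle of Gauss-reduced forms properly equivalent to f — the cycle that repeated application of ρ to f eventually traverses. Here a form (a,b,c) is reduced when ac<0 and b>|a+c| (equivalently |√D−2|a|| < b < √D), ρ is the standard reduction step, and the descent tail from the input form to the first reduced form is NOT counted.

D = 589, ⌊√D⌋ = 24
descent: ρ → (9,11,-13)  [lands on river]
river: ρ → (-13,15,7)
river: ρ → (7,13,-15)
river: ρ → (-15,17,5)
river: ρ → (5,23,-3)
river: ρ → (-3,19,19)
river: ρ → (19,19,-3)
river: ρ → (-3,23,5)
river: ρ → (5,17,-15)
river: ρ → (-15,13,7)
river: ρ → (7,15,-13)
river: ρ → (-13,11,9)
river: ρ → (9,7,-15)
river: ρ → (-15,23,1)
river: ρ → (1,23,-15)
river: ρ → (-15,7,9)
ρ-cycle length = 16 (tail of 1 descent step not counted)

16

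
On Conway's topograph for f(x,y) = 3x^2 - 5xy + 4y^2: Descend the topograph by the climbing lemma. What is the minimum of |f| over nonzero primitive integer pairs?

translate: b→1 (≡-5 mod 6), so (3,-5,4)→(3,1,2)
flip: (3,1,2)→(2,-1,3)
reduced (well bottom): (2,-1,3) with a≤c, −a<b≤a
well minimum = a = 2

2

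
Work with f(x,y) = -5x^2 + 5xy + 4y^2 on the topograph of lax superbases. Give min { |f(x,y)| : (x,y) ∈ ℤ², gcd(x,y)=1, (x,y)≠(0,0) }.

river: ρ → (4,3,-6)
river: ρ → (-6,9,1)
river: ρ → (1,9,-6)
river: ρ → (-6,3,4)
river: ρ → (4,5,-5)
river: ρ → (-5,5,4)
closes: descent 0, river 6
min |a| on river = 1

1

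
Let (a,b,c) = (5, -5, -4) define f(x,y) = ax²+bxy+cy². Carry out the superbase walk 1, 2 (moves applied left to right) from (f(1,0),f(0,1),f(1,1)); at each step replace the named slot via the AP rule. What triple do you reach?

start (5,-4,-4) = (f(1,0),f(0,1),f(1,1))
replace slot 1: 2·((-4)+(-4)) − 5 = -21 → (-21,-4,-4)
replace slot 2: 2·((-21)+(-4)) − (-4) = -46 → (-21,-46,-4)

-21,-46,-4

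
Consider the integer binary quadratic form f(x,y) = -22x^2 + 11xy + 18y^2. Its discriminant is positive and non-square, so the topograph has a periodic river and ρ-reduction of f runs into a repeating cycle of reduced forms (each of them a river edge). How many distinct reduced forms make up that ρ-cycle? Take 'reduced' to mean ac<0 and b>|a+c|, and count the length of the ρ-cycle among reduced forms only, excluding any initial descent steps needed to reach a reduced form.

D = 1705, ⌊√D⌋ = 41
river: ρ → (18,25,-15)
river: ρ → (-15,35,8)
river: ρ → (8,29,-27)
river: ρ → (-27,25,10)
river: ρ → (10,35,-12)
river: ρ → (-12,37,7)
river: ρ → (7,33,-22)
river: ρ → (-22,11,18)
ρ-cycle length = 8 (tail of 0 descent steps not counted)

8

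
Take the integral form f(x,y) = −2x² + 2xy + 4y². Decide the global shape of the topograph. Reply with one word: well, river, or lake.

D = b²−4ac = 2² − 4·(-2)·4 = 36
D = 6² is a perfect square ⇒ form factors over ℤ ⇒ lakes

lake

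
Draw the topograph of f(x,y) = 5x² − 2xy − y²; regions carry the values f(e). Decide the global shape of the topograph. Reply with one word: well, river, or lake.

D = b²−4ac = (-2)² − 4·5·(-1) = 24
D > 0 non-square ⇒ indefinite ⇒ periodic river

river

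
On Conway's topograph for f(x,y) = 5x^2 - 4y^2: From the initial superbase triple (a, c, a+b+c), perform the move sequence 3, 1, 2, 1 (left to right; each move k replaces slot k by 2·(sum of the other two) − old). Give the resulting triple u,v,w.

start (5,-4,1) = (f(1,0),f(0,1),f(1,1))
replace slot 3: 2·(5+(-4)) − 1 = 1 → (5,-4,1)
replace slot 1: 2·((-4)+1) − 5 = -11 → (-11,-4,1)
replace slot 2: 2·((-11)+1) − (-4) = -16 → (-11,-16,1)
replace slot 1: 2·((-16)+1) − (-11) = -19 → (-19,-16,1)

-19,-16,1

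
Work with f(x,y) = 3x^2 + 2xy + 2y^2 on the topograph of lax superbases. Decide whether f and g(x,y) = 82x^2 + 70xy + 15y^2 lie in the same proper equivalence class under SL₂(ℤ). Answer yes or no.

D₁ = -20, D₂ = -20
f: flip: (3,2,2)→(2,-2,3)
f: translate: b→2 (≡-2 mod 4), so (2,-2,3)→(2,2,3)
f: reduced (well bottom): (2,2,3) with a≤c, −a<b≤a
g: flip: (82,70,15)→(15,-70,82)
g: translate: b→-10 (≡-70 mod 30), so (15,-70,82)→(15,-10,2)
g: flip: (15,-10,2)→(2,10,15)
g: translate: b→2 (≡10 mod 4), so (2,10,15)→(2,2,3)
g: reduced (well bottom): (2,2,3) with a≤c, −a<b≤a
reduced forms (2, 2, 3) vs (2, 2, 3) ⇒ equivalent

yes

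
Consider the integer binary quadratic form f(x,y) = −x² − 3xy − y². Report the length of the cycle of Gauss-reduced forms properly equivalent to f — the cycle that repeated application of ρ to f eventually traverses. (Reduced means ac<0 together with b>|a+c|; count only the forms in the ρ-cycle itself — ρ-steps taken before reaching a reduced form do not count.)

D = 5, ⌊√D⌋ = 2
descent: ρ → (-1,1,1)  [lands on river]
river: ρ → (1,1,-1)
ρ-cycle length = 2 (tail of 1 descent step not counted)

2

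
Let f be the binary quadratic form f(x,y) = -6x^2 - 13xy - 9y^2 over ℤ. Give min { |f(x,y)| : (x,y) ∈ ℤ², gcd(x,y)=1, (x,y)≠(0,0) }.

translate: b→1 (≡13 mod 12), so (6,13,9)→(6,1,2)
flip: (6,1,2)→(2,-1,6)
reduced (well bottom): (2,-1,6) with a≤c, −a<b≤a
well minimum |f| = |-2| = 2 (negative-definite)

2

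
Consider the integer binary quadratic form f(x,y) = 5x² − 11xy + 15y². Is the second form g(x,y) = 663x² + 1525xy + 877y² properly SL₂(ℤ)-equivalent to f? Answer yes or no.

D₁ = -179, D₂ = -179
f: translate: b→-1 (≡-11 mod 10), so (5,-11,15)→(5,-1,9)
f: reduced (well bottom): (5,-1,9) with a≤c, −a<b≤a
g: translate: b→199 (≡1525 mod 1326), so (663,1525,877)→(663,199,15)
g: flip: (663,199,15)→(15,-199,663)
g: translate: b→11 (≡-199 mod 30), so (15,-199,663)→(15,11,5)
g: flip: (15,11,5)→(5,-11,15)
g: translate: b→-1 (≡-11 mod 10), so (5,-11,15)→(5,-1,9)
g: reduced (well bottom): (5,-1,9) with a≤c, −a<b≤a
reduced forms (5, -1, 9) vs (5, -1, 9) ⇒ equivalent

yes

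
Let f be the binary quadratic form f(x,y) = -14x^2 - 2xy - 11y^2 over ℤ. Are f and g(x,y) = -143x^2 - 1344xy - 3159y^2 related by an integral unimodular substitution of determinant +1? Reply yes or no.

D₁ = -612, D₂ = -612
f is negative-definite; reduce −f:
−f: flip: (14,2,11)→(11,-2,14)
−f: reduced (well bottom): (11,-2,14) with a≤c, −a<b≤a
flip sign back: reduced form of f is (-11,2,-14)
g is negative-definite; reduce −g:
−g: translate: b→-86 (≡1344 mod 286), so (143,1344,3159)→(143,-86,14)
−g: flip: (143,-86,14)→(14,86,143)
−g: translate: b→2 (≡86 mod 28), so (14,86,143)→(14,2,11)
−g: flip: (14,2,11)→(11,-2,14)
−g: reduced (well bottom): (11,-2,14) with a≤c, −a<b≤a
flip sign back: reduced form of g is (-11,2,-14)
reduced forms (-11, 2, -14) vs (-11, 2, -14) ⇒ equivalent

yes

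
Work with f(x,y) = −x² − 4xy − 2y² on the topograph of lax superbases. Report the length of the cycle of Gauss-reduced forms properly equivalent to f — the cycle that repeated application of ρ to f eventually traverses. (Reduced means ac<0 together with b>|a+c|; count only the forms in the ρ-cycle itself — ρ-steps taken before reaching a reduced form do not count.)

D = 8, ⌊√D⌋ = 2
descent: ρ → (-2,0,1)
descent: ρ → (1,2,-1)  [lands on river]
river: ρ → (-1,2,1)
ρ-cycle length = 2 (tail of 2 descent steps not counted)

2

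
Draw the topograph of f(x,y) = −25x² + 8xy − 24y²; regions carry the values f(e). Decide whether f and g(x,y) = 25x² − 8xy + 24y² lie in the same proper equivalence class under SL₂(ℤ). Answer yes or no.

D₁ = -2336, D₂ = -2336
f is negative-definite; reduce −f:
−f: flip: (25,-8,24)→(24,8,25)
−f: reduced (well bottom): (24,8,25) with a≤c, −a<b≤a
flip sign back: reduced form of f is (-24,-8,-25)
g: flip: (25,-8,24)→(24,8,25)
g: reduced (well bottom): (24,8,25) with a≤c, −a<b≤a
reduced forms (-24, -8, -25) vs (24, 8, 25) ⇒ inequivalent

no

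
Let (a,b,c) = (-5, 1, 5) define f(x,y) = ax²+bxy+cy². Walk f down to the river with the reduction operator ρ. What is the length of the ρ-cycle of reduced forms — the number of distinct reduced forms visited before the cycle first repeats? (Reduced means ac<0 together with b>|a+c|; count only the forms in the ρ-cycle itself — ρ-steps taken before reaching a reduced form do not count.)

D = 101, ⌊√D⌋ = 10
river: ρ → (5,9,-1)
river: ρ → (-1,9,5)
river: ρ → (5,1,-5)
river: ρ → (-5,9,1)
river: ρ → (1,9,-5)
river: ρ → (-5,1,5)
ρ-cycle length = 6 (tail of 0 descent steps not counted)

6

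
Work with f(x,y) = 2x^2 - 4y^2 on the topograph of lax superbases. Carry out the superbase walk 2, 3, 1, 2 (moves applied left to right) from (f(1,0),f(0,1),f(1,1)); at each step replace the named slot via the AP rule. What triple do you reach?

start (2,-4,-2) = (f(1,0),f(0,1),f(1,1))
replace slot 2: 2·(2+(-2)) − (-4) = 4 → (2,4,-2)
replace slot 3: 2·(2+4) − (-2) = 14 → (2,4,14)
replace slot 1: 2·(4+14) − 2 = 34 → (34,4,14)
replace slot 2: 2·(34+14) − 4 = 92 → (34,92,14)

34,92,14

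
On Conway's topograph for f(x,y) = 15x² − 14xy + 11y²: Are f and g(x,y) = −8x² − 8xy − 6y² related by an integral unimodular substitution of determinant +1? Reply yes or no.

D₁ = -464, D₂ = -128
discriminants differ ⇒ not SL₂(ℤ)-equivalent

no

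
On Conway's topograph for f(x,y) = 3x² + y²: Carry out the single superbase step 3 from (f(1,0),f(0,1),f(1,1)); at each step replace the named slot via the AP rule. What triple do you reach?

start (3,1,4) = (f(1,0),f(0,1),f(1,1))
replace slot 3: 2·(3+1) − 4 = 4 → (3,1,4)

3,1,4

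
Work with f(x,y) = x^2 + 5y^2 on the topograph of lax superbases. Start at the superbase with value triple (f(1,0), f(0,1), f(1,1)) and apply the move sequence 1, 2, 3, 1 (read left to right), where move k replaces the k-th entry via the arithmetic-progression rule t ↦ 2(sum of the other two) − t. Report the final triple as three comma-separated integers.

start (1,5,6) = (f(1,0),f(0,1),f(1,1))
replace slot 1: 2·(5+6) − 1 = 21 → (21,5,6)
replace slot 2: 2·(21+6) − 5 = 49 → (21,49,6)
replace slot 3: 2·(21+49) − 6 = 134 → (21,49,134)
replace slot 1: 2·(49+134) − 21 = 345 → (345,49,134)

345,49,134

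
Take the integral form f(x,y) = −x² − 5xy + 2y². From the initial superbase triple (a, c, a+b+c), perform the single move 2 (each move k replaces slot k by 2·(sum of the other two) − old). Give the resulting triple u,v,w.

start (-1,2,-4) = (f(1,0),f(0,1),f(1,1))
replace slot 2: 2·((-1)+(-4)) − 2 = -12 → (-1,-12,-4)

-1,-12,-4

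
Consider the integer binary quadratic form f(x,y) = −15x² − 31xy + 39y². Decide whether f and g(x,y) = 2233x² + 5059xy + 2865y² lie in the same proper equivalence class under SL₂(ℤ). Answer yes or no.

D₁ = 3301, D₂ = 3301
river cycle of f (length 78): (39, 31, -15), (-15, 29, 41), (41, 53, -3), (-3, 55, 23), (23, 37, -21), (-21, 47, 13), (13, 57, -1), (-1, 57, 13), (13, 47, -21), (-21, 37, 23), … (68 more)
river cycle of g (length 78): (39, 31, -15), (-15, 29, 41), (41, 53, -3), (-3, 55, 23), (23, 37, -21), (-21, 47, 13), (13, 57, -1), (-1, 57, 13), (13, 47, -21), (-21, 37, 23), … (68 more)
cycles coincide ⇒ equivalent

yes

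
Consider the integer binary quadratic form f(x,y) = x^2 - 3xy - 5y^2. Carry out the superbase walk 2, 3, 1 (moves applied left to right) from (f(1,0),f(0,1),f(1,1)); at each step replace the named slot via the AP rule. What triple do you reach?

start (1,-5,-7) = (f(1,0),f(0,1),f(1,1))
replace slot 2: 2·(1+(-7)) − (-5) = -7 → (1,-7,-7)
replace slot 3: 2·(1+(-7)) − (-7) = -5 → (1,-7,-5)
replace slot 1: 2·((-7)+(-5)) − 1 = -25 → (-25,-7,-5)

-25,-7,-5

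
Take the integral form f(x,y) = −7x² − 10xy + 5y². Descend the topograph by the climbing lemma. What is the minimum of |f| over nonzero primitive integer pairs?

descent: ρ → (5,10,-7)  [lands on river]
river: ρ → (-7,4,8)
river: ρ → (8,12,-3)
river: ρ → (-3,12,8)
river: ρ → (8,4,-7)
river: ρ → (-7,10,5)
closes: descent 1, river 6
min |a| on river = 3

3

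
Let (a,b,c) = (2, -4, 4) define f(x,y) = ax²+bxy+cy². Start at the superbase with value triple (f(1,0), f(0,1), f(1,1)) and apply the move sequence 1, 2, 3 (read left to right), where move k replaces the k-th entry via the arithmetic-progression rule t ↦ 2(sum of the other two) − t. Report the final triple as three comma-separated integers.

start (2,4,2) = (f(1,0),f(0,1),f(1,1))
replace slot 1: 2·(4+2) − 2 = 10 → (10,4,2)
replace slot 2: 2·(10+2) − 4 = 20 → (10,20,2)
replace slot 3: 2·(10+20) − 2 = 58 → (10,20,58)

10,20,58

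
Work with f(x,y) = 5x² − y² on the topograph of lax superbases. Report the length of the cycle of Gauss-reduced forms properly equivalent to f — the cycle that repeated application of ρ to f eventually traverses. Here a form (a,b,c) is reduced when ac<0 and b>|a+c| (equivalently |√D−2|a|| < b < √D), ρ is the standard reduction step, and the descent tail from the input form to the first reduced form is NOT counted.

D = 20, ⌊√D⌋ = 4
descent: ρ → (-1,4,1)  [lands on river]
river: ρ → (1,4,-1)
ρ-cycle length = 2 (tail of 1 descent step not counted)

2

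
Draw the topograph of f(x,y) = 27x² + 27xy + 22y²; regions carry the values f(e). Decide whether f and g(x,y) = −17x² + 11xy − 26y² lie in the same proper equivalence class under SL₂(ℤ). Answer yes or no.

D₁ = -1647, D₂ = -1647
f: flip: (27,27,22)→(22,-27,27)
f: translate: b→17 (≡-27 mod 44), so (22,-27,27)→(22,17,22)
f: reduced (well bottom): (22,17,22) with a≤c, −a<b≤a
g is negative-definite; reduce −g:
−g: reduced (well bottom): (17,-11,26) with a≤c, −a<b≤a
flip sign back: reduced form of g is (-17,11,-26)
reduced forms (22, 17, 22) vs (-17, 11, -26) ⇒ inequivalent

no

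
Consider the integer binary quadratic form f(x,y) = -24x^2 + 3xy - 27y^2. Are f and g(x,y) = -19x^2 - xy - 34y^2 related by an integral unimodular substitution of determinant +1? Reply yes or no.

D₁ = -2583, D₂ = -2583
f is negative-definite; reduce −f:
−f: reduced (well bottom): (24,-3,27) with a≤c, −a<b≤a
flip sign back: reduced form of f is (-24,3,-27)
g is negative-definite; reduce −g:
−g: reduced (well bottom): (19,1,34) with a≤c, −a<b≤a
flip sign back: reduced form of g is (-19,-1,-34)
reduced forms (-24, 3, -27) vs (-19, -1, -34) ⇒ inequivalent

no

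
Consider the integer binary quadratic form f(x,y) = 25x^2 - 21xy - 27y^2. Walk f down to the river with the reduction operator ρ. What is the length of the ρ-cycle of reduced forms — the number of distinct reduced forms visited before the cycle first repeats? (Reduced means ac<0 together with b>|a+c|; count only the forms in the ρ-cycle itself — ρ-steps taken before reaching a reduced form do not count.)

D = 3141, ⌊√D⌋ = 56
descent: ρ → (-27,21,25)  [lands on river]
river: ρ → (25,29,-23)
river: ρ → (-23,17,31)
river: ρ → (31,45,-9)
river: ρ → (-9,45,31)
river: ρ → (31,17,-23)
river: ρ → (-23,29,25)
river: ρ → (25,21,-27)
river: ρ → (-27,33,19)
river: ρ → (19,43,-17)
river: ρ → (-17,25,37)
river: ρ → (37,49,-5)
river: ρ → (-5,51,27)
river: ρ → (27,3,-29)
river: ρ → (-29,55,1)
river: ρ → (1,55,-29)
river: ρ → (-29,3,27)
river: ρ → (27,51,-5)
river: ρ → (-5,49,37)
river: ρ → (37,25,-17)
river: ρ → (-17,43,19)
river: ρ → (19,33,-27)
ρ-cycle length = 22 (tail of 1 descent step not counted)

22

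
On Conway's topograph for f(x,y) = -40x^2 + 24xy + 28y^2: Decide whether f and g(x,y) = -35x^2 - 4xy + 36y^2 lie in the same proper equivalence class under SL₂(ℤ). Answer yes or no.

D₁ = 5056, D₂ = 5056
river cycle of f (length 6): (28, 32, -36), (-36, 40, 24), (24, 56, -20), (-20, 64, 12), (12, 56, -40), (-40, 24, 28)
river cycle of g (length 8): (36, 4, -35), (-35, 66, 5), (5, 64, -48), (-48, 32, 21), (21, 52, -28), (-28, 60, 13), (13, 70, -3), (-3, 68, 36)
cycles differ ⇒ inequivalent

no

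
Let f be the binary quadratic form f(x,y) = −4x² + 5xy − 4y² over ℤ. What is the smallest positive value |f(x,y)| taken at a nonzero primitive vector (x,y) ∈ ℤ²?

translate: b→3 (≡-5 mod 8), so (4,-5,4)→(4,3,3)
flip: (4,3,3)→(3,-3,4)
translate: b→3 (≡-3 mod 6), so (3,-3,4)→(3,3,4)
reduced (well bottom): (3,3,4) with a≤c, −a<b≤a
well minimum |f| = |-3| = 3 (negative-definite)

3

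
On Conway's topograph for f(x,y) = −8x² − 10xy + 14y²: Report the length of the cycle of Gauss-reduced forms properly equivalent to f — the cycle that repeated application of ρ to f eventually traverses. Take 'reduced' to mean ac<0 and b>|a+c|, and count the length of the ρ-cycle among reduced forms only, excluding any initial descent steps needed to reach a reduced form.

D = 548, ⌊√D⌋ = 23
descent: ρ → (14,10,-8)  [lands on river]
river: ρ → (-8,22,2)
river: ρ → (2,22,-8)
river: ρ → (-8,10,14)
river: ρ → (14,18,-4)
river: ρ → (-4,22,4)
river: ρ → (4,18,-14)
river: ρ → (-14,10,8)
river: ρ → (8,22,-2)
river: ρ → (-2,22,8)
river: ρ → (8,10,-14)
river: ρ → (-14,18,4)
river: ρ → (4,22,-4)
river: ρ → (-4,18,14)
ρ-cycle length = 14 (tail of 1 descent step not counted)

14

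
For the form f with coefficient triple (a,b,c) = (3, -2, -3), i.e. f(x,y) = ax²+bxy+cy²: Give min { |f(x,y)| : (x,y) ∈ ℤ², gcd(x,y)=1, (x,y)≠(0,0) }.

descent: ρ → (-3,2,3)  [lands on river]
river: ρ → (3,4,-2)
river: ρ → (-2,4,3)
river: ρ → (3,2,-3)
river: ρ → (-3,4,2)
river: ρ → (2,4,-3)
closes: descent 1, river 6
min |a| on river = 2

2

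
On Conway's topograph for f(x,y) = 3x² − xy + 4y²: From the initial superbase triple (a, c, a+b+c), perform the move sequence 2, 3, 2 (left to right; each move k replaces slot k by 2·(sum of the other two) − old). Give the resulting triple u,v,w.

start (3,4,6) = (f(1,0),f(0,1),f(1,1))
replace slot 2: 2·(3+6) − 4 = 14 → (3,14,6)
replace slot 3: 2·(3+14) − 6 = 28 → (3,14,28)
replace slot 2: 2·(3+28) − 14 = 48 → (3,48,28)

3,48,28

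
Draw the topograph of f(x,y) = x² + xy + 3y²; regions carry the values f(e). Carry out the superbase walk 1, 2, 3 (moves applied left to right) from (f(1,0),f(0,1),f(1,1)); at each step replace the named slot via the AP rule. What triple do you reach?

start (1,3,5) = (f(1,0),f(0,1),f(1,1))
replace slot 1: 2·(3+5) − 1 = 15 → (15,3,5)
replace slot 2: 2·(15+5) − 3 = 37 → (15,37,5)
replace slot 3: 2·(15+37) − 5 = 99 → (15,37,99)

15,37,99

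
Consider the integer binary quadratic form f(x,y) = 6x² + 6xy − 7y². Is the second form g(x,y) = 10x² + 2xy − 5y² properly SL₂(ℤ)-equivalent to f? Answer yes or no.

D₁ = 204, D₂ = 204
river cycle of f (length 6): (-7, 8, 5), (5, 12, -3), (-3, 12, 5), (5, 8, -7), (-7, 6, 6), (6, 6, -7)
river cycle of g (length 6): (-5, 8, 7), (7, 6, -6), (-6, 6, 7), (7, 8, -5), (-5, 12, 3), (3, 12, -5)
cycles differ ⇒ inequivalent

no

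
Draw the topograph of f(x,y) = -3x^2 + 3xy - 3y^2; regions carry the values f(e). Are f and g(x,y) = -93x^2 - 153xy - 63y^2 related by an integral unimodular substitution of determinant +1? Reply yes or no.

D₁ = -27, D₂ = -27
f is negative-definite; reduce −f:
−f: translate: b→3 (≡-3 mod 6), so (3,-3,3)→(3,3,3)
−f: reduced (well bottom): (3,3,3) with a≤c, −a<b≤a
flip sign back: reduced form of f is (-3,-3,-3)
g is negative-definite; reduce −g:
−g: translate: b→-33 (≡153 mod 186), so (93,153,63)→(93,-33,3)
−g: flip: (93,-33,3)→(3,33,93)
−g: translate: b→3 (≡33 mod 6), so (3,33,93)→(3,3,3)
−g: reduced (well bottom): (3,3,3) with a≤c, −a<b≤a
flip sign back: reduced form of g is (-3,-3,-3)
reduced forms (-3, -3, -3) vs (-3, -3, -3) ⇒ equivalent

yes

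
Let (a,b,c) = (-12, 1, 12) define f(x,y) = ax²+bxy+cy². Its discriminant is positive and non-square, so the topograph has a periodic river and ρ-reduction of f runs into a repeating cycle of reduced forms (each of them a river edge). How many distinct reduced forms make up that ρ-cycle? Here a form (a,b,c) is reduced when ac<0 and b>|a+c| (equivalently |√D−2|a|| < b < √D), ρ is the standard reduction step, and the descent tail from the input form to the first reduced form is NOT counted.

D = 577, ⌊√D⌋ = 24
river: ρ → (12,23,-1)
river: ρ → (-1,23,12)
river: ρ → (12,1,-12)
river: ρ → (-12,23,1)
river: ρ → (1,23,-12)
river: ρ → (-12,1,12)
ρ-cycle length = 6 (tail of 0 descent steps not counted)

6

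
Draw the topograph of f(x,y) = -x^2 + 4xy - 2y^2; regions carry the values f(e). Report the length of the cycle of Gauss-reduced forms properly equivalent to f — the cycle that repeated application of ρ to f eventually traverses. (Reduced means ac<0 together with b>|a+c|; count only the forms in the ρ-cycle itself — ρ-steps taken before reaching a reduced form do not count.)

D = 8, ⌊√D⌋ = 2
descent: ρ → (-2,0,1)
descent: ρ → (1,2,-1)  [lands on river]
river: ρ → (-1,2,1)
ρ-cycle length = 2 (tail of 2 descent steps not counted)

2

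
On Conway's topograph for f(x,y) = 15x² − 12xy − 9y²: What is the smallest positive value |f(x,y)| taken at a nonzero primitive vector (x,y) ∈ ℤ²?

descent: ρ → (-9,12,15)  [lands on river]
river: ρ → (15,18,-6)
river: ρ → (-6,18,15)
river: ρ → (15,12,-9)
river: ρ → (-9,24,3)
river: ρ → (3,24,-9)
closes: descent 1, river 6
min |a| on river = 3

3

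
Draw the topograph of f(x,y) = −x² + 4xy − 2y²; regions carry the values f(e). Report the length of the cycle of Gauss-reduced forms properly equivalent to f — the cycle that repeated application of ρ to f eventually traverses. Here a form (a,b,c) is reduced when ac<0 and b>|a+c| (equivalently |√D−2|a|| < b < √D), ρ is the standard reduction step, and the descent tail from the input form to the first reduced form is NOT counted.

D = 8, ⌊√D⌋ = 2
descent: ρ → (-2,0,1)
descent: ρ → (1,2,-1)  [lands on river]
river: ρ → (-1,2,1)
ρ-cycle length = 2 (tail of 2 descent steps not counted)

2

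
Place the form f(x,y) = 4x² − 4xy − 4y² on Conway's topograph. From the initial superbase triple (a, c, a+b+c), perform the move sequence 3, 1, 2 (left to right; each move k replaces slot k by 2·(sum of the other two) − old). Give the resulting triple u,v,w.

start (4,-4,-4) = (f(1,0),f(0,1),f(1,1))
replace slot 3: 2·(4+(-4)) − (-4) = 4 → (4,-4,4)
replace slot 1: 2·((-4)+4) − 4 = -4 → (-4,-4,4)
replace slot 2: 2·((-4)+4) − (-4) = 4 → (-4,4,4)

-4,4,4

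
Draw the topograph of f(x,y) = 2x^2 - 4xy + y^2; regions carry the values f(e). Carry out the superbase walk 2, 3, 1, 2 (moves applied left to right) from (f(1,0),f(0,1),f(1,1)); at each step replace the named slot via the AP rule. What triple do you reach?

start (2,1,-1) = (f(1,0),f(0,1),f(1,1))
replace slot 2: 2·(2+(-1)) − 1 = 1 → (2,1,-1)
replace slot 3: 2·(2+1) − (-1) = 7 → (2,1,7)
replace slot 1: 2·(1+7) − 2 = 14 → (14,1,7)
replace slot 2: 2·(14+7) − 1 = 41 → (14,41,7)

14,41,7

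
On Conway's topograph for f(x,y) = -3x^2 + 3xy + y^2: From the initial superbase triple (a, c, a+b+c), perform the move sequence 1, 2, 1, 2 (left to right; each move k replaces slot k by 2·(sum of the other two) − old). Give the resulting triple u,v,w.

start (-3,1,1) = (f(1,0),f(0,1),f(1,1))
replace slot 1: 2·(1+1) − (-3) = 7 → (7,1,1)
replace slot 2: 2·(7+1) − 1 = 15 → (7,15,1)
replace slot 1: 2·(15+1) − 7 = 25 → (25,15,1)
replace slot 2: 2·(25+1) − 15 = 37 → (25,37,1)

25,37,1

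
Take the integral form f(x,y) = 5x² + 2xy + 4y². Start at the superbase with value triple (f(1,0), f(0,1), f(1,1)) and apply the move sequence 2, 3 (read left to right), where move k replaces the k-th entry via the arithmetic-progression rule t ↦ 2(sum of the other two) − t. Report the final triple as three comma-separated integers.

start (5,4,11) = (f(1,0),f(0,1),f(1,1))
replace slot 2: 2·(5+11) − 4 = 28 → (5,28,11)
replace slot 3: 2·(5+28) − 11 = 55 → (5,28,55)

5,28,55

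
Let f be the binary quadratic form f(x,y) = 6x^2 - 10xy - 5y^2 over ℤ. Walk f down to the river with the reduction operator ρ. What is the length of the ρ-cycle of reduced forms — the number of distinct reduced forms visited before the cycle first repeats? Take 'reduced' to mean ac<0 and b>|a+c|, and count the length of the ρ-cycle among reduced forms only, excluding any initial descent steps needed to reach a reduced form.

D = 220, ⌊√D⌋ = 14
descent: ρ → (-5,10,6)  [lands on river]
river: ρ → (6,14,-1)
river: ρ → (-1,14,6)
river: ρ → (6,10,-5)
ρ-cycle length = 4 (tail of 1 descent step not counted)

4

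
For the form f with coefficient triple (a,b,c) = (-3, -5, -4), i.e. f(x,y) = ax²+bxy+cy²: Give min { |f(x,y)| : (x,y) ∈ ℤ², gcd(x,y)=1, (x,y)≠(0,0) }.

translate: b→-1 (≡5 mod 6), so (3,5,4)→(3,-1,2)
flip: (3,-1,2)→(2,1,3)
reduced (well bottom): (2,1,3) with a≤c, −a<b≤a
well minimum |f| = |-2| = 2 (negative-definite)

2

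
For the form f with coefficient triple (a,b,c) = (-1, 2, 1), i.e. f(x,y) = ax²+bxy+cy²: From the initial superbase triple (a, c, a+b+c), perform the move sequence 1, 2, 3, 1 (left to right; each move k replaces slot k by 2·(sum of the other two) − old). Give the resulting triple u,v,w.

start (-1,1,2) = (f(1,0),f(0,1),f(1,1))
replace slot 1: 2·(1+2) − (-1) = 7 → (7,1,2)
replace slot 2: 2·(7+2) − 1 = 17 → (7,17,2)
replace slot 3: 2·(7+17) − 2 = 46 → (7,17,46)
replace slot 1: 2·(17+46) − 7 = 119 → (119,17,46)

119,17,46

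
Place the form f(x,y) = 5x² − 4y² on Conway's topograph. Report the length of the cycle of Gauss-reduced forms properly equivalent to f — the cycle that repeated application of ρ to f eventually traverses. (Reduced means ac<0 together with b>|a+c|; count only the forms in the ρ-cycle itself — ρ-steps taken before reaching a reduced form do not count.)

D = 80, ⌊√D⌋ = 8
descent: ρ → (-4,8,1)  [lands on river]
river: ρ → (1,8,-4)
ρ-cycle length = 2 (tail of 1 descent step not counted)

2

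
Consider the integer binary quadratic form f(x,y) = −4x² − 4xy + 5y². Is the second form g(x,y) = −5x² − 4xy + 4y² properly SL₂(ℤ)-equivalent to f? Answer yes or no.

D₁ = 96, D₂ = 96
river cycle of f (length 4): (5, 4, -4), (-4, 4, 5), (5, 6, -3), (-3, 6, 5)
river cycle of g (length 4): (4, 4, -5), (-5, 6, 3), (3, 6, -5), (-5, 4, 4)
cycles differ ⇒ inequivalent

no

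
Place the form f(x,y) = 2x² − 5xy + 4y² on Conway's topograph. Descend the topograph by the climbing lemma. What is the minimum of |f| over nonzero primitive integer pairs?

translate: b→-1 (≡-5 mod 4), so (2,-5,4)→(2,-1,1)
flip: (2,-1,1)→(1,1,2)
reduced (well bottom): (1,1,2) with a≤c, −a<b≤a
well minimum = a = 1

1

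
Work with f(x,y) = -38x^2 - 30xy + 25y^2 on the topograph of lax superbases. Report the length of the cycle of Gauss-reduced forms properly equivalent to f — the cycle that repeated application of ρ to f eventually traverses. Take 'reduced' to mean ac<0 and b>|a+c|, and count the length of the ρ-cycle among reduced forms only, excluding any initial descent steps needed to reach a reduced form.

D = 4700, ⌊√D⌋ = 68
descent: ρ → (25,30,-38)  [lands on river]
river: ρ → (-38,46,17)
river: ρ → (17,56,-23)
river: ρ → (-23,36,37)
river: ρ → (37,38,-22)
river: ρ → (-22,50,25)
river: ρ → (25,50,-22)
river: ρ → (-22,38,37)
river: ρ → (37,36,-23)
river: ρ → (-23,56,17)
river: ρ → (17,46,-38)
river: ρ → (-38,30,25)
river: ρ → (25,20,-43)
river: ρ → (-43,66,2)
river: ρ → (2,66,-43)
river: ρ → (-43,20,25)
ρ-cycle length = 16 (tail of 1 descent step not counted)

16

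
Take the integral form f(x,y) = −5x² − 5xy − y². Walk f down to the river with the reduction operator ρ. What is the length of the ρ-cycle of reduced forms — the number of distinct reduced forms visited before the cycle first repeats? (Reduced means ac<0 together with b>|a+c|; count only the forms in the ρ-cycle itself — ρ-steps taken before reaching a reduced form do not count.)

D = 5, ⌊√D⌋ = 2
descent: ρ → (-1,1,1)  [lands on river]
river: ρ → (1,1,-1)
ρ-cycle length = 2 (tail of 1 descent step not counted)

2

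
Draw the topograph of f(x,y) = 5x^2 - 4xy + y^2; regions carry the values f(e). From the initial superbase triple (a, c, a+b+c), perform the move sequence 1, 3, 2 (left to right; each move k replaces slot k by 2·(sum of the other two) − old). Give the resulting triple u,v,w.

start (5,1,2) = (f(1,0),f(0,1),f(1,1))
replace slot 1: 2·(1+2) − 5 = 1 → (1,1,2)
replace slot 3: 2·(1+1) − 2 = 2 → (1,1,2)
replace slot 2: 2·(1+2) − 1 = 5 → (1,5,2)

1,5,2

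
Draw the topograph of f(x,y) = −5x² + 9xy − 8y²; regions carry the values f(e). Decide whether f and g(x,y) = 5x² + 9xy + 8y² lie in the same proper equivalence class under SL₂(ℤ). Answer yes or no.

D₁ = -79, D₂ = -79
f is negative-definite; reduce −f:
−f: translate: b→1 (≡-9 mod 10), so (5,-9,8)→(5,1,4)
−f: flip: (5,1,4)→(4,-1,5)
−f: reduced (well bottom): (4,-1,5) with a≤c, −a<b≤a
flip sign back: reduced form of f is (-4,1,-5)
g: translate: b→-1 (≡9 mod 10), so (5,9,8)→(5,-1,4)
g: flip: (5,-1,4)→(4,1,5)
g: reduced (well bottom): (4,1,5) with a≤c, −a<b≤a
reduced forms (-4, 1, -5) vs (4, 1, 5) ⇒ inequivalent

no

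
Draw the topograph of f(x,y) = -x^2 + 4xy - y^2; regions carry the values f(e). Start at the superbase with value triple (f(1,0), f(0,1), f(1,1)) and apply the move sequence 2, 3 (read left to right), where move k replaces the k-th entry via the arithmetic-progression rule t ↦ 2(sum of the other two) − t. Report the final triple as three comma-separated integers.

start (-1,-1,2) = (f(1,0),f(0,1),f(1,1))
replace slot 2: 2·((-1)+2) − (-1) = 3 → (-1,3,2)
replace slot 3: 2·((-1)+3) − 2 = 2 → (-1,3,2)

-1,3,2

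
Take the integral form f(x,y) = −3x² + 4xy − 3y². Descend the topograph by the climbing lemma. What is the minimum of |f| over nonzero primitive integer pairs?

translate: b→2 (≡-4 mod 6), so (3,-4,3)→(3,2,2)
flip: (3,2,2)→(2,-2,3)
translate: b→2 (≡-2 mod 4), so (2,-2,3)→(2,2,3)
reduced (well bottom): (2,2,3) with a≤c, −a<b≤a
well minimum |f| = |-2| = 2 (negative-definite)

2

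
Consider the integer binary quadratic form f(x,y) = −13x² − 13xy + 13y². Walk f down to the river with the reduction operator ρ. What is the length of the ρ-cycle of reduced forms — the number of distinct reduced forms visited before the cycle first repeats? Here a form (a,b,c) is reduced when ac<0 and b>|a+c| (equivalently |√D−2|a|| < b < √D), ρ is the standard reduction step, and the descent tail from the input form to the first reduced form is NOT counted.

D = 845, ⌊√D⌋ = 29
descent: ρ → (13,13,-13)  [lands on river]
river: ρ → (-13,13,13)
ρ-cycle length = 2 (tail of 1 descent step not counted)

2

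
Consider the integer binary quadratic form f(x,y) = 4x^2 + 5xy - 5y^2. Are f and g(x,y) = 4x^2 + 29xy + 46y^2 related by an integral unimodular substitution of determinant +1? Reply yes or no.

D₁ = 105, D₂ = 105
river cycle of f (length 6): (-5, 5, 4), (4, 3, -6), (-6, 9, 1), (1, 9, -6), (-6, 3, 4), (4, 5, -5)
river cycle of g (length 6): (4, 5, -5), (-5, 5, 4), (4, 3, -6), (-6, 9, 1), (1, 9, -6), (-6, 3, 4)
cycles coincide ⇒ equivalent

yes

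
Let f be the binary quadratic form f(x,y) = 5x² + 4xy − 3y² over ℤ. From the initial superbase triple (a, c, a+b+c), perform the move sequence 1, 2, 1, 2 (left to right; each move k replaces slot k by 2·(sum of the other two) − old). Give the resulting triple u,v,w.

start (5,-3,6) = (f(1,0),f(0,1),f(1,1))
replace slot 1: 2·((-3)+6) − 5 = 1 → (1,-3,6)
replace slot 2: 2·(1+6) − (-3) = 17 → (1,17,6)
replace slot 1: 2·(17+6) − 1 = 45 → (45,17,6)
replace slot 2: 2·(45+6) − 17 = 85 → (45,85,6)

45,85,6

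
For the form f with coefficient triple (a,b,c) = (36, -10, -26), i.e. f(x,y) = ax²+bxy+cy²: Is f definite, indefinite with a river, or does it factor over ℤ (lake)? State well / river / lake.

D = b²−4ac = (-10)² − 4·36·(-26) = 3844
D = 62² is a perfect square ⇒ form factors over ℤ ⇒ lakes

lake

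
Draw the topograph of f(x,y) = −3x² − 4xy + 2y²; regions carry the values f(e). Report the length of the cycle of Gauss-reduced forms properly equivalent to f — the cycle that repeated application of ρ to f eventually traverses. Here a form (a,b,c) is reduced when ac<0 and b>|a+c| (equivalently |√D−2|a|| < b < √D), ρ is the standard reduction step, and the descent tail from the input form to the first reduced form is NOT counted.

D = 40, ⌊√D⌋ = 6
descent: ρ → (2,4,-3)  [lands on river]
river: ρ → (-3,2,3)
river: ρ → (3,4,-2)
river: ρ → (-2,4,3)
river: ρ → (3,2,-3)
river: ρ → (-3,4,2)
ρ-cycle length = 6 (tail of 1 descent step not counted)

6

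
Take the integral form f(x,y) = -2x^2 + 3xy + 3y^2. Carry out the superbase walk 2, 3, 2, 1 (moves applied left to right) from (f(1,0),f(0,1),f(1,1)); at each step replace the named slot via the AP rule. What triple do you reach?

start (-2,3,4) = (f(1,0),f(0,1),f(1,1))
replace slot 2: 2·((-2)+4) − 3 = 1 → (-2,1,4)
replace slot 3: 2·((-2)+1) − 4 = -6 → (-2,1,-6)
replace slot 2: 2·((-2)+(-6)) − 1 = -17 → (-2,-17,-6)
replace slot 1: 2·((-17)+(-6)) − (-2) = -44 → (-44,-17,-6)

-44,-17,-6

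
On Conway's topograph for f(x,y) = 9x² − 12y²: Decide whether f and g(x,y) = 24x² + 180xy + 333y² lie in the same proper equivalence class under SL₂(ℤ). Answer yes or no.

D₁ = 432, D₂ = 432
river cycle of f (length 2): (9, 18, -3), (-3, 18, 9)
river cycle of g (length 2): (-3, 18, 9), (9, 18, -3)
cycles coincide ⇒ equivalent

yes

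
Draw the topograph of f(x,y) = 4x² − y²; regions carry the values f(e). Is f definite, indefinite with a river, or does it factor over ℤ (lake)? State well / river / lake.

D = b²−4ac = 0² − 4·4·(-1) = 16
D = 4² is a perfect square ⇒ form factors over ℤ ⇒ lakes

lake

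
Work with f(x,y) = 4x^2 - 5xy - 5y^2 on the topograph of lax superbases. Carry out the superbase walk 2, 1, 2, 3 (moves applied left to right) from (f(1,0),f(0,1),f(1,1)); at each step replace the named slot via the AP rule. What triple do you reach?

start (4,-5,-6) = (f(1,0),f(0,1),f(1,1))
replace slot 2: 2·(4+(-6)) − (-5) = 1 → (4,1,-6)
replace slot 1: 2·(1+(-6)) − 4 = -14 → (-14,1,-6)
replace slot 2: 2·((-14)+(-6)) − 1 = -41 → (-14,-41,-6)
replace slot 3: 2·((-14)+(-41)) − (-6) = -104 → (-14,-41,-104)

-14,-41,-104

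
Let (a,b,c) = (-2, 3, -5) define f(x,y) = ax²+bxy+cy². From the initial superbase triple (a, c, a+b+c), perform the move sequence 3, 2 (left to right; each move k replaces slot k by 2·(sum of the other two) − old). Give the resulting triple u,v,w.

start (-2,-5,-4) = (f(1,0),f(0,1),f(1,1))
replace slot 3: 2·((-2)+(-5)) − (-4) = -10 → (-2,-5,-10)
replace slot 2: 2·((-2)+(-10)) − (-5) = -19 → (-2,-19,-10)

-2,-19,-10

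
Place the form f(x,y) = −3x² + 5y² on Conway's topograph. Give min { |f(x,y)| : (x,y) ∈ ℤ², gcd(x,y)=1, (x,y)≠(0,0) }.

descent: ρ → (5,0,-3)
descent: ρ → (-3,6,2)  [lands on river]
river: ρ → (2,6,-3)
closes: descent 2, river 2
min |a| on river = 2

2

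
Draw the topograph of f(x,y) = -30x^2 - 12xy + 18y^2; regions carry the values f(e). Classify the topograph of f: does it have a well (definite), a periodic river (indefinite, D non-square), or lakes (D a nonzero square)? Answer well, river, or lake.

D = b²−4ac = (-12)² − 4·(-30)·18 = 2304
D = 48² is a perfect square ⇒ form factors over ℤ ⇒ lakes

lake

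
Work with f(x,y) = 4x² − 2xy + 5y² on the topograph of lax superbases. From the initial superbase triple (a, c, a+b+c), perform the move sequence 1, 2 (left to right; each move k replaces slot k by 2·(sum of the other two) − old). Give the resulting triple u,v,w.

start (4,5,7) = (f(1,0),f(0,1),f(1,1))
replace slot 1: 2·(5+7) − 4 = 20 → (20,5,7)
replace slot 2: 2·(20+7) − 5 = 49 → (20,49,7)

20,49,7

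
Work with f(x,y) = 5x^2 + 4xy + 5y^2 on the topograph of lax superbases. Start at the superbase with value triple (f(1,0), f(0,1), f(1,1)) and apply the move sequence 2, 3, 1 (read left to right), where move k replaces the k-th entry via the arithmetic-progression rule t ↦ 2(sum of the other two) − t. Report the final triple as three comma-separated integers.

start (5,5,14) = (f(1,0),f(0,1),f(1,1))
replace slot 2: 2·(5+14) − 5 = 33 → (5,33,14)
replace slot 3: 2·(5+33) − 14 = 62 → (5,33,62)
replace slot 1: 2·(33+62) − 5 = 185 → (185,33,62)

185,33,62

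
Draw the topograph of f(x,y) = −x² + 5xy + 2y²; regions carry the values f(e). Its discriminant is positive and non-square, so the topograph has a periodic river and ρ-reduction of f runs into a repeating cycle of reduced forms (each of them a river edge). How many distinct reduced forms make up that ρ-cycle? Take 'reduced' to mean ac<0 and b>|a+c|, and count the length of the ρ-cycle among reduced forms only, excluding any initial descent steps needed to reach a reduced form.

D = 33, ⌊√D⌋ = 5
river: ρ → (2,3,-3)
river: ρ → (-3,3,2)
river: ρ → (2,5,-1)
river: ρ → (-1,5,2)
ρ-cycle length = 4 (tail of 0 descent steps not counted)

4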